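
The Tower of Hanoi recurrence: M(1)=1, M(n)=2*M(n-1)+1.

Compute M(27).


M(27) = 2 * M(26) + 1
M(26) = 2 * M(25) + 1
M(25) = 2 * M(24) + 1
M(24) = 2 * M(23) + 1
M(23) = 2 * M(22) + 1
M(22) = 2 * M(21) + 1
M(21) = 2 * M(20) + 1
M(20) = 2 * M(19) + 1
M(19) = 2 * M(18) + 1
M(18) = 2 * M(17) + 1
M(17) = 2 * M(16) + 1
M(16) = 2 * M(15) + 1
M(15) = 2 * M(14) + 1
M(14) = 2 * M(13) + 1
M(13) = 2 * M(12) + 1
M(12) = 2 * M(11) + 1
M(11) = 2 * M(10) + 1
M(10) = 2 * M(9) + 1
M(9) = 2 * M(8) + 1
M(8) = 2 * M(7) + 1
M(7) = 2 * M(6) + 1
M(6) = 2 * M(5) + 1
M(5) = 2 * M(4) + 1
M(4) = 2 * M(3) + 1
M(3) = 2 * M(2) + 1
M(2) = 2 * M(1) + 1
M(1) = 1  (base case)
M(2) = 2 * 1 + 1 = 3
M(3) = 2 * 3 + 1 = 7
M(4) = 2 * 7 + 1 = 15
M(5) = 2 * 15 + 1 = 31
M(6) = 2 * 31 + 1 = 63
M(7) = 2 * 63 + 1 = 127
M(8) = 2 * 127 + 1 = 255
M(9) = 2 * 255 + 1 = 511
M(10) = 2 * 511 + 1 = 1023
M(11) = 2 * 1023 + 1 = 2047
M(12) = 2 * 2047 + 1 = 4095
M(13) = 2 * 4095 + 1 = 8191
M(14) = 2 * 8191 + 1 = 16383
M(15) = 2 * 16383 + 1 = 32767
M(16) = 2 * 32767 + 1 = 65535
M(17) = 2 * 65535 + 1 = 131071
M(18) = 2 * 131071 + 1 = 262143
M(19) = 2 * 262143 + 1 = 524287
M(20) = 2 * 524287 + 1 = 1048575
M(21) = 2 * 1048575 + 1 = 2097151
M(22) = 2 * 2097151 + 1 = 4194303
M(23) = 2 * 4194303 + 1 = 8388607
M(24) = 2 * 8388607 + 1 = 16777215
M(25) = 2 * 16777215 + 1 = 33554431
M(26) = 2 * 33554431 + 1 = 67108863
M(27) = 2 * 67108863 + 1 = 134217727

134217727


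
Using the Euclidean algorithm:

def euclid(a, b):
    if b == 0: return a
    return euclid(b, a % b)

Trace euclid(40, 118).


euclid(40, 118) = euclid(118, 40)
euclid(118, 40) = euclid(40, 38)
euclid(40, 38) = euclid(38, 2)
euclid(38, 2) = euclid(2, 0)
euclid(2, 0) = 2  (base case)

2


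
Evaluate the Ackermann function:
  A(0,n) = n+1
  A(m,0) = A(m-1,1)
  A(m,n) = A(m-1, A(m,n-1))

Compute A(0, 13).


A(0, 13) = 14
Result: A(0, 13) = 14

14


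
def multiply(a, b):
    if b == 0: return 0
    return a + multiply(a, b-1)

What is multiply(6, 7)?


multiply(6, 7) = 6 + multiply(6, 6)
multiply(6, 6) = 6 + multiply(6, 5)
multiply(6, 5) = 6 + multiply(6, 4)
multiply(6, 4) = 6 + multiply(6, 3)
multiply(6, 3) = 6 + multiply(6, 2)
multiply(6, 2) = 6 + multiply(6, 1)
multiply(6, 1) = 6 + multiply(6, 0)
multiply(6, 0) = 0  (base case)
Total: 6 + 6 + 6 + 6 + 6 + 6 + 6 + 0 = 42

42


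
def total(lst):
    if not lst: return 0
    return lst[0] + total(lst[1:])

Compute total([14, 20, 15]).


total([14, 20, 15]) = 14 + total([20, 15])
total([20, 15]) = 20 + total([15])
total([15]) = 15 + total([])
total([]) = 0  (base case)
Total: 14 + 20 + 15 + 0 = 49

49


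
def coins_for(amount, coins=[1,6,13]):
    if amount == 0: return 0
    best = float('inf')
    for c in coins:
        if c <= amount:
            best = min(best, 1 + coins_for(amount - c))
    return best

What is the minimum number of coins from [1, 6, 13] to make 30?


Building up with DP:
coins_for(0) = 0
coins_for(1) = min(1+coins_for(0)=1+0=1) = 1
coins_for(2) = min(1+coins_for(1)=1+1=2) = 2
coins_for(3) = min(1+coins_for(2)=1+2=3) = 3
coins_for(4) = min(1+coins_for(3)=1+3=4) = 4
coins_for(5) = min(1+coins_for(4)=1+4=5) = 5
coins_for(6) = min(1+coins_for(5)=1+5=6, 1+coins_for(0)=1+0=1) = 1
coins_for(7) = min(1+coins_for(6)=1+1=2, 1+coins_for(1)=1+1=2) = 2
coins_for(8) = min(1+coins_for(7)=1+2=3, 1+coins_for(2)=1+2=3) = 3
coins_for(9) = min(1+coins_for(8)=1+3=4, 1+coins_for(3)=1+3=4) = 4
coins_for(10) = min(1+coins_for(9)=1+4=5, 1+coins_for(4)=1+4=5) = 5
coins_for(11) = min(1+coins_for(10)=1+5=6, 1+coins_for(5)=1+5=6) = 6
coins_for(12) = min(1+coins_for(11)=1+6=7, 1+coins_for(6)=1+1=2) = 2
coins_for(13) = min(1+coins_for(12)=1+2=3, 1+coins_for(7)=1+2=3, 1+coins_for(0)=1+0=1) = 1
coins_for(14) = min(1+coins_for(13)=1+1=2, 1+coins_for(8)=1+3=4, 1+coins_for(1)=1+1=2) = 2
coins_for(15) = min(1+coins_for(14)=1+2=3, 1+coins_for(9)=1+4=5, 1+coins_for(2)=1+2=3) = 3
coins_for(16) = min(1+coins_for(15)=1+3=4, 1+coins_for(10)=1+5=6, 1+coins_for(3)=1+3=4) = 4
coins_for(17) = min(1+coins_for(16)=1+4=5, 1+coins_for(11)=1+6=7, 1+coins_for(4)=1+4=5) = 5
coins_for(18) = min(1+coins_for(17)=1+5=6, 1+coins_for(12)=1+2=3, 1+coins_for(5)=1+5=6) = 3
coins_for(19) = min(1+coins_for(18)=1+3=4, 1+coins_for(13)=1+1=2, 1+coins_for(6)=1+1=2) = 2
coins_for(20) = min(1+coins_for(19)=1+2=3, 1+coins_for(14)=1+2=3, 1+coins_for(7)=1+2=3) = 3
coins_for(21) = min(1+coins_for(20)=1+3=4, 1+coins_for(15)=1+3=4, 1+coins_for(8)=1+3=4) = 4
coins_for(22) = min(1+coins_for(21)=1+4=5, 1+coins_for(16)=1+4=5, 1+coins_for(9)=1+4=5) = 5
coins_for(23) = min(1+coins_for(22)=1+5=6, 1+coins_for(17)=1+5=6, 1+coins_for(10)=1+5=6) = 6
coins_for(24) = min(1+coins_for(23)=1+6=7, 1+coins_for(18)=1+3=4, 1+coins_for(11)=1+6=7) = 4
coins_for(25) = min(1+coins_for(24)=1+4=5, 1+coins_for(19)=1+2=3, 1+coins_for(12)=1+2=3) = 3
coins_for(26) = min(1+coins_for(25)=1+3=4, 1+coins_for(20)=1+3=4, 1+coins_for(13)=1+1=2) = 2
coins_for(27) = min(1+coins_for(26)=1+2=3, 1+coins_for(21)=1+4=5, 1+coins_for(14)=1+2=3) = 3
coins_for(28) = min(1+coins_for(27)=1+3=4, 1+coins_for(22)=1+5=6, 1+coins_for(15)=1+3=4) = 4
coins_for(29) = min(1+coins_for(28)=1+4=5, 1+coins_for(23)=1+6=7, 1+coins_for(16)=1+4=5) = 5
coins_for(30) = min(1+coins_for(29)=1+5=6, 1+coins_for(24)=1+4=5, 1+coins_for(17)=1+5=6) = 5

5


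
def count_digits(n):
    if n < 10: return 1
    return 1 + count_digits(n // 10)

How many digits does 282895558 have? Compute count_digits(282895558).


count_digits(282895558) = 1 + count_digits(28289555)
count_digits(28289555) = 1 + count_digits(2828955)
count_digits(2828955) = 1 + count_digits(282895)
count_digits(282895) = 1 + count_digits(28289)
count_digits(28289) = 1 + count_digits(2828)
count_digits(2828) = 1 + count_digits(282)
count_digits(282) = 1 + count_digits(28)
count_digits(28) = 1 + count_digits(2)
count_digits(2) = 1  (base case: 2 < 10)
Unwinding: 1 + 1 + 1 + 1 + 1 + 1 + 1 + 1 + 1 = 9

9


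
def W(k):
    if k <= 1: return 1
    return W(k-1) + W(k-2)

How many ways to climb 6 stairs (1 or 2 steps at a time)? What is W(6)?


Building up from base cases:
W(0) = 1
W(1) = 1
W(2) = W(1) + W(0) = 1 + 1 = 2
W(3) = W(2) + W(1) = 2 + 1 = 3
W(4) = W(3) + W(2) = 3 + 2 = 5
W(5) = W(4) + W(3) = 5 + 3 = 8
W(6) = W(5) + W(4) = 8 + 5 = 13

13


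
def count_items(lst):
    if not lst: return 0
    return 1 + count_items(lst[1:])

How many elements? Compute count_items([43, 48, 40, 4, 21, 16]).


count_items([43, 48, 40, 4, 21, 16]) = 1 + count_items([48, 40, 4, 21, 16])
count_items([48, 40, 4, 21, 16]) = 1 + count_items([40, 4, 21, 16])
count_items([40, 4, 21, 16]) = 1 + count_items([4, 21, 16])
count_items([4, 21, 16]) = 1 + count_items([21, 16])
count_items([21, 16]) = 1 + count_items([16])
count_items([16]) = 1 + count_items([])
count_items([]) = 0  (base case)
Unwinding: 1 + 1 + 1 + 1 + 1 + 1 + 0 = 6

6


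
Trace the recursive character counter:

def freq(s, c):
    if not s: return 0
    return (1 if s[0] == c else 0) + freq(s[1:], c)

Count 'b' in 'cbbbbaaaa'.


s[0]='c' != 'b' -> 0
s[0]='b' == 'b' -> 1
s[0]='b' == 'b' -> 1
s[0]='b' == 'b' -> 1
s[0]='b' == 'b' -> 1
s[0]='a' != 'b' -> 0
s[0]='a' != 'b' -> 0
s[0]='a' != 'b' -> 0
s[0]='a' != 'b' -> 0
Sum: 0 + 1 + 1 + 1 + 1 + 0 + 0 + 0 + 0 = 4

4


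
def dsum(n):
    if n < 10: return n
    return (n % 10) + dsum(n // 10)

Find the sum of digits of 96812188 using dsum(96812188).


dsum(96812188) = 8 + dsum(9681218)
dsum(9681218) = 8 + dsum(968121)
dsum(968121) = 1 + dsum(96812)
dsum(96812) = 2 + dsum(9681)
dsum(9681) = 1 + dsum(968)
dsum(968) = 8 + dsum(96)
dsum(96) = 6 + dsum(9)
dsum(9) = 9  (base case)
Total: 8 + 8 + 1 + 2 + 1 + 8 + 6 + 9 = 43

43


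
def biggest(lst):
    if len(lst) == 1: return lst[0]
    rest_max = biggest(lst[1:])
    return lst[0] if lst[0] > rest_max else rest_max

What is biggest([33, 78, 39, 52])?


biggest([33, 78, 39, 52]): compare 33 with biggest([78, 39, 52])
biggest([78, 39, 52]): compare 78 with biggest([39, 52])
biggest([39, 52]): compare 39 with biggest([52])
biggest([52]) = 52  (base case)
Compare 39 with 52 -> 52
Compare 78 with 52 -> 78
Compare 33 with 78 -> 78

78


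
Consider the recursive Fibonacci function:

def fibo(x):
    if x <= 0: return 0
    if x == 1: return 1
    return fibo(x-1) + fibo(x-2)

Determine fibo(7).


Computing fibo(7) bottom-up:
fibo(0) = 0
fibo(1) = 1
fibo(2) = fibo(1) + fibo(0) = 1 + 0 = 1
fibo(3) = fibo(2) + fibo(1) = 1 + 1 = 2
fibo(4) = fibo(3) + fibo(2) = 2 + 1 = 3
fibo(5) = fibo(4) + fibo(3) = 3 + 2 = 5
fibo(6) = fibo(5) + fibo(4) = 5 + 3 = 8
fibo(7) = fibo(6) + fibo(5) = 8 + 5 = 13

13


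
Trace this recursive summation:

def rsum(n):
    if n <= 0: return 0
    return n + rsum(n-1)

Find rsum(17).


rsum(17)
= 17 + 16 + 15 + 14 + 13 + 12 + 11 + 10 + 9 + 8 + 7 + 6 + 5 + 4 + 3 + 2 + 1 + rsum(0)
= 17 + 16 + 15 + 14 + 13 + 12 + 11 + 10 + 9 + 8 + 7 + 6 + 5 + 4 + 3 + 2 + 1 + 0
= 153

153


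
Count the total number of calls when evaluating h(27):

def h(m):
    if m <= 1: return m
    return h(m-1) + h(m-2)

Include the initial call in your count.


Let C(n) = total calls for h(n)
C(0) = 1, C(1) = 1
C(2) = 1 + C(1) + C(0) = 1 + 1 + 1 = 3
C(3) = 1 + C(2) + C(1) = 1 + 3 + 1 = 5
C(4) = 1 + C(3) + C(2) = 1 + 5 + 3 = 9
C(5) = 1 + C(4) + C(3) = 1 + 9 + 5 = 15
C(6) = 1 + C(5) + C(4) = 1 + 15 + 9 = 25
C(7) = 1 + C(6) + C(5) = 1 + 25 + 15 = 41
C(8) = 1 + C(7) + C(6) = 1 + 41 + 25 = 67
C(9) = 1 + C(8) + C(7) = 1 + 67 + 41 = 109
C(10) = 1 + C(9) + C(8) = 1 + 109 + 67 = 177
C(11) = 1 + C(10) + C(9) = 1 + 177 + 109 = 287
C(12) = 1 + C(11) + C(10) = 1 + 287 + 177 = 465
C(13) = 1 + C(12) + C(11) = 1 + 465 + 287 = 753
C(14) = 1 + C(13) + C(12) = 1 + 753 + 465 = 1219
C(15) = 1 + C(14) + C(13) = 1 + 1219 + 753 = 1973
C(16) = 1 + C(15) + C(14) = 1 + 1973 + 1219 = 3193
C(17) = 1 + C(16) + C(15) = 1 + 3193 + 1973 = 5167
C(18) = 1 + C(17) + C(16) = 1 + 5167 + 3193 = 8361
C(19) = 1 + C(18) + C(17) = 1 + 8361 + 5167 = 13529
C(20) = 1 + C(19) + C(18) = 1 + 13529 + 8361 = 21891
C(21) = 1 + C(20) + C(19) = 1 + 21891 + 13529 = 35421
C(22) = 1 + C(21) + C(20) = 1 + 35421 + 21891 = 57313
C(23) = 1 + C(22) + C(21) = 1 + 57313 + 35421 = 92735
C(24) = 1 + C(23) + C(22) = 1 + 92735 + 57313 = 150049
C(25) = 1 + C(24) + C(23) = 1 + 150049 + 92735 = 242785
C(26) = 1 + C(25) + C(24) = 1 + 242785 + 150049 = 392835
C(27) = 1 + C(26) + C(25) = 1 + 392835 + 242785 = 635621

635621


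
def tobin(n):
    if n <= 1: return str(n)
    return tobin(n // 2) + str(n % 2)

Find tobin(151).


tobin(151) = tobin(75) + '1'
tobin(75) = tobin(37) + '1'
tobin(37) = tobin(18) + '1'
tobin(18) = tobin(9) + '0'
tobin(9) = tobin(4) + '1'
tobin(4) = tobin(2) + '0'
tobin(2) = tobin(1) + '0'
tobin(1) = '1'  (base case)
Concatenating: '1' + '0' + '0' + '1' + '0' + '1' + '1' + '1' = '10010111'

10010111


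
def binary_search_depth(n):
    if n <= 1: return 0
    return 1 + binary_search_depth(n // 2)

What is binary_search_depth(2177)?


2177 / 2 = 1088
1088 / 2 = 544
544 / 2 = 272
272 / 2 = 136
136 / 2 = 68
68 / 2 = 34
34 / 2 = 17
17 / 2 = 8
8 / 2 = 4
4 / 2 = 2
2 / 2 = 1
Reached 1 after 11 halvings

11


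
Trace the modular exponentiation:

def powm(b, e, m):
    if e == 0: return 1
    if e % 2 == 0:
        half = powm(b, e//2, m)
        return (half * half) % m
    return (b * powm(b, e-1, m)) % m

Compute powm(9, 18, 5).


powm(9, 18, 5): e is even, compute powm(9, 9, 5)
  powm(9, 9, 5): e is odd, compute powm(9, 8, 5)
    powm(9, 8, 5): e is even, compute powm(9, 4, 5)
      powm(9, 4, 5): e is even, compute powm(9, 2, 5)
        powm(9, 2, 5): e is even, compute powm(9, 1, 5)
          powm(9, 1, 5): e is odd, compute powm(9, 0, 5)
          powm(9, 0, 5) = 1
          (9 * 1) % 5 = 4
        half=4, (4*4) % 5 = 1
      half=1, (1*1) % 5 = 1
    half=1, (1*1) % 5 = 1
  (9 * 1) % 5 = 4
half=4, (4*4) % 5 = 1

1


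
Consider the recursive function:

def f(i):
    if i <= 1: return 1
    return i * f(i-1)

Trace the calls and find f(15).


f(15)
= 15 * f(14)
= 15 * 14 * f(13)
= 15 * 14 * 13 * f(12)
= 15 * 14 * 13 * 12 * f(11)
= 15 * 14 * 13 * 12 * 11 * f(10)
= 15 * 14 * 13 * 12 * 11 * 10 * f(9)
= 15 * 14 * 13 * 12 * 11 * 10 * 9 * f(8)
= 15 * 14 * 13 * 12 * 11 * 10 * 9 * 8 * f(7)
= 15 * 14 * 13 * 12 * 11 * 10 * 9 * 8 * 7 * f(6)
= 15 * 14 * 13 * 12 * 11 * 10 * 9 * 8 * 7 * 6 * f(5)
= 15 * 14 * 13 * 12 * 11 * 10 * 9 * 8 * 7 * 6 * 5 * f(4)
= 15 * 14 * 13 * 12 * 11 * 10 * 9 * 8 * 7 * 6 * 5 * 4 * f(3)
= 15 * 14 * 13 * 12 * 11 * 10 * 9 * 8 * 7 * 6 * 5 * 4 * 3 * f(2)
= 15 * 14 * 13 * 12 * 11 * 10 * 9 * 8 * 7 * 6 * 5 * 4 * 3 * 2 * f(1)
= 15 * 14 * 13 * 12 * 11 * 10 * 9 * 8 * 7 * 6 * 5 * 4 * 3 * 2 * 1
= 1307674368000

1307674368000


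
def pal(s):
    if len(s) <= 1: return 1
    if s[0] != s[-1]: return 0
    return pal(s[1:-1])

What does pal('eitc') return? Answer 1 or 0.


pal('eitc'): s[0]='e' != s[-1]='c' -> return 0
Result: 0 (not a palindrome)

0


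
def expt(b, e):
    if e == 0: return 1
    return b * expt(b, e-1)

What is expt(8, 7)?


expt(8, 7)
= 8 * expt(8, 6)
= 8 * 8 * expt(8, 5)
= 8 * 8 * 8 * expt(8, 4)
= 8 * 8 * 8 * 8 * expt(8, 3)
= 8 * 8 * 8 * 8 * 8 * expt(8, 2)
= 8 * 8 * 8 * 8 * 8 * 8 * expt(8, 1)
= 8 * 8 * 8 * 8 * 8 * 8 * 8 * expt(8, 0)
= 8 * 8 * 8 * 8 * 8 * 8 * 8 * 1
= 2097152

2097152


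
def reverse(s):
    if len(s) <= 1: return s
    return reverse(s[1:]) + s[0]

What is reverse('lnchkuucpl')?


reverse('lnchkuucpl') = reverse('nchkuucpl') + 'l'
reverse('nchkuucpl') = reverse('chkuucpl') + 'n'
reverse('chkuucpl') = reverse('hkuucpl') + 'c'
reverse('hkuucpl') = reverse('kuucpl') + 'h'
reverse('kuucpl') = reverse('uucpl') + 'k'
reverse('uucpl') = reverse('ucpl') + 'u'
reverse('ucpl') = reverse('cpl') + 'u'
reverse('cpl') = reverse('pl') + 'c'
reverse('pl') = reverse('l') + 'p'
reverse('l') = 'l'  (base case)
Concatenating: 'l' + 'p' + 'c' + 'u' + 'u' + 'k' + 'h' + 'c' + 'n' + 'l' = 'lpcuukhcnl'

lpcuukhcnl


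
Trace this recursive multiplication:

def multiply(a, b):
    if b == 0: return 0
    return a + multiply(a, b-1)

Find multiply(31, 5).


multiply(31, 5) = 31 + multiply(31, 4)
multiply(31, 4) = 31 + multiply(31, 3)
multiply(31, 3) = 31 + multiply(31, 2)
multiply(31, 2) = 31 + multiply(31, 1)
multiply(31, 1) = 31 + multiply(31, 0)
multiply(31, 0) = 0  (base case)
Total: 31 + 31 + 31 + 31 + 31 + 0 = 155

155


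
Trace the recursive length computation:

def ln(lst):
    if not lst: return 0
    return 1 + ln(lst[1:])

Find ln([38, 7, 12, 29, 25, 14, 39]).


ln([38, 7, 12, 29, 25, 14, 39]) = 1 + ln([7, 12, 29, 25, 14, 39])
ln([7, 12, 29, 25, 14, 39]) = 1 + ln([12, 29, 25, 14, 39])
ln([12, 29, 25, 14, 39]) = 1 + ln([29, 25, 14, 39])
ln([29, 25, 14, 39]) = 1 + ln([25, 14, 39])
ln([25, 14, 39]) = 1 + ln([14, 39])
ln([14, 39]) = 1 + ln([39])
ln([39]) = 1 + ln([])
ln([]) = 0  (base case)
Unwinding: 1 + 1 + 1 + 1 + 1 + 1 + 1 + 0 = 7

7


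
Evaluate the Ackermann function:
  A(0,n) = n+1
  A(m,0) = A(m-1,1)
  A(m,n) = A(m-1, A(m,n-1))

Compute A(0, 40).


A(0, 40) = 41
Result: A(0, 40) = 41

41


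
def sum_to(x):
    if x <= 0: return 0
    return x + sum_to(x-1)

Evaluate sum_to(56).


sum_to(56)
= 56 + 55 + 54 + 53 + 52 + 51 + 50 + 49 + 48 + 47 + 46 + 45 + 44 + 43 + 42 + 41 + 40 + 39 + 38 + 37 + 36 + 35 + 34 + 33 + 32 + 31 + 30 + 29 + 28 + 27 + 26 + 25 + 24 + 23 + 22 + 21 + 20 + 19 + 18 + 17 + 16 + 15 + 14 + 13 + 12 + 11 + 10 + 9 + 8 + 7 + 6 + 5 + 4 + 3 + 2 + 1 + sum_to(0)
= 56 + 55 + 54 + 53 + 52 + 51 + 50 + 49 + 48 + 47 + 46 + 45 + 44 + 43 + 42 + 41 + 40 + 39 + 38 + 37 + 36 + 35 + 34 + 33 + 32 + 31 + 30 + 29 + 28 + 27 + 26 + 25 + 24 + 23 + 22 + 21 + 20 + 19 + 18 + 17 + 16 + 15 + 14 + 13 + 12 + 11 + 10 + 9 + 8 + 7 + 6 + 5 + 4 + 3 + 2 + 1 + 0
= 1596

1596


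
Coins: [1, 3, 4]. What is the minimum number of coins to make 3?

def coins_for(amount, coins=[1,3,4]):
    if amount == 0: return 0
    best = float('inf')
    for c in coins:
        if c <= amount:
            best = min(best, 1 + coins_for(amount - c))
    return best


Building up with DP:
coins_for(0) = 0
coins_for(1) = min(1+coins_for(0)=1+0=1) = 1
coins_for(2) = min(1+coins_for(1)=1+1=2) = 2
coins_for(3) = min(1+coins_for(2)=1+2=3, 1+coins_for(0)=1+0=1) = 1

1


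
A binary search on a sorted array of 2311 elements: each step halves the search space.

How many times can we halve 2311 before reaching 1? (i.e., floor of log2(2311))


2311 / 2 = 1155
1155 / 2 = 577
577 / 2 = 288
288 / 2 = 144
144 / 2 = 72
72 / 2 = 36
36 / 2 = 18
18 / 2 = 9
9 / 2 = 4
4 / 2 = 2
2 / 2 = 1
Reached 1 after 11 halvings

11


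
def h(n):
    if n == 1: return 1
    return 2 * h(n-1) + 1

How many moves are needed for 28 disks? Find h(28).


h(28) = 2 * h(27) + 1
h(27) = 2 * h(26) + 1
h(26) = 2 * h(25) + 1
h(25) = 2 * h(24) + 1
h(24) = 2 * h(23) + 1
h(23) = 2 * h(22) + 1
h(22) = 2 * h(21) + 1
h(21) = 2 * h(20) + 1
h(20) = 2 * h(19) + 1
h(19) = 2 * h(18) + 1
h(18) = 2 * h(17) + 1
h(17) = 2 * h(16) + 1
h(16) = 2 * h(15) + 1
h(15) = 2 * h(14) + 1
h(14) = 2 * h(13) + 1
h(13) = 2 * h(12) + 1
h(12) = 2 * h(11) + 1
h(11) = 2 * h(10) + 1
h(10) = 2 * h(9) + 1
h(9) = 2 * h(8) + 1
h(8) = 2 * h(7) + 1
h(7) = 2 * h(6) + 1
h(6) = 2 * h(5) + 1
h(5) = 2 * h(4) + 1
h(4) = 2 * h(3) + 1
h(3) = 2 * h(2) + 1
h(2) = 2 * h(1) + 1
h(1) = 1  (base case)
h(2) = 2 * 1 + 1 = 3
h(3) = 2 * 3 + 1 = 7
h(4) = 2 * 7 + 1 = 15
h(5) = 2 * 15 + 1 = 31
h(6) = 2 * 31 + 1 = 63
h(7) = 2 * 63 + 1 = 127
h(8) = 2 * 127 + 1 = 255
h(9) = 2 * 255 + 1 = 511
h(10) = 2 * 511 + 1 = 1023
h(11) = 2 * 1023 + 1 = 2047
h(12) = 2 * 2047 + 1 = 4095
h(13) = 2 * 4095 + 1 = 8191
h(14) = 2 * 8191 + 1 = 16383
h(15) = 2 * 16383 + 1 = 32767
h(16) = 2 * 32767 + 1 = 65535
h(17) = 2 * 65535 + 1 = 131071
h(18) = 2 * 131071 + 1 = 262143
h(19) = 2 * 262143 + 1 = 524287
h(20) = 2 * 524287 + 1 = 1048575
h(21) = 2 * 1048575 + 1 = 2097151
h(22) = 2 * 2097151 + 1 = 4194303
h(23) = 2 * 4194303 + 1 = 8388607
h(24) = 2 * 8388607 + 1 = 16777215
h(25) = 2 * 16777215 + 1 = 33554431
h(26) = 2 * 33554431 + 1 = 67108863
h(27) = 2 * 67108863 + 1 = 134217727
h(28) = 2 * 134217727 + 1 = 268435455

268435455


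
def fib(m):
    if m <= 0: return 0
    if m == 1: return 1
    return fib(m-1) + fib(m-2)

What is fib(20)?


Computing fib(20) bottom-up:
fib(0) = 0
fib(1) = 1
fib(2) = fib(1) + fib(0) = 1 + 0 = 1
fib(3) = fib(2) + fib(1) = 1 + 1 = 2
fib(4) = fib(3) + fib(2) = 2 + 1 = 3
fib(5) = fib(4) + fib(3) = 3 + 2 = 5
fib(6) = fib(5) + fib(4) = 5 + 3 = 8
fib(7) = fib(6) + fib(5) = 8 + 5 = 13
fib(8) = fib(7) + fib(6) = 13 + 8 = 21
fib(9) = fib(8) + fib(7) = 21 + 13 = 34
fib(10) = fib(9) + fib(8) = 34 + 21 = 55
fib(11) = fib(10) + fib(9) = 55 + 34 = 89
fib(12) = fib(11) + fib(10) = 89 + 55 = 144
fib(13) = fib(12) + fib(11) = 144 + 89 = 233
fib(14) = fib(13) + fib(12) = 233 + 144 = 377
fib(15) = fib(14) + fib(13) = 377 + 233 = 610
fib(16) = fib(15) + fib(14) = 610 + 377 = 987
fib(17) = fib(16) + fib(15) = 987 + 610 = 1597
fib(18) = fib(17) + fib(16) = 1597 + 987 = 2584
fib(19) = fib(18) + fib(17) = 2584 + 1597 = 4181
fib(20) = fib(19) + fib(18) = 4181 + 2584 = 6765

6765


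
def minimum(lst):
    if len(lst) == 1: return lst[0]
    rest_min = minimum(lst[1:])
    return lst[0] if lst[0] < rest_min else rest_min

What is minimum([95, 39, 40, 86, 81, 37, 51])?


minimum([95, 39, 40, 86, 81, 37, 51]): compare 95 with minimum([39, 40, 86, 81, 37, 51])
minimum([39, 40, 86, 81, 37, 51]): compare 39 with minimum([40, 86, 81, 37, 51])
minimum([40, 86, 81, 37, 51]): compare 40 with minimum([86, 81, 37, 51])
minimum([86, 81, 37, 51]): compare 86 with minimum([81, 37, 51])
minimum([81, 37, 51]): compare 81 with minimum([37, 51])
minimum([37, 51]): compare 37 with minimum([51])
minimum([51]) = 51  (base case)
Compare 37 with 51 -> 37
Compare 81 with 37 -> 37
Compare 86 with 37 -> 37
Compare 40 with 37 -> 37
Compare 39 with 37 -> 37
Compare 95 with 37 -> 37

37


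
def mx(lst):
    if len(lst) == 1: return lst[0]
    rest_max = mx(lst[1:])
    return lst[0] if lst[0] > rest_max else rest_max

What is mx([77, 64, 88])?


mx([77, 64, 88]): compare 77 with mx([64, 88])
mx([64, 88]): compare 64 with mx([88])
mx([88]) = 88  (base case)
Compare 64 with 88 -> 88
Compare 77 with 88 -> 88

88


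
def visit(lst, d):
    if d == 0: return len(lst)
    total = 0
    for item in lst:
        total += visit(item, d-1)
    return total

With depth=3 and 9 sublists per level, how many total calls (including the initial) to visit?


At depth 0 (root): 1 call
At depth 1: each of 1 parents calls visit on 9 children = 9 calls
At depth 2: each of 9 parents calls visit on 9 children = 81 calls
At depth 3: each of 81 parents calls visit on 9 children = 729 calls
Total: 1 + 9 + 81 + 729 = 820

820


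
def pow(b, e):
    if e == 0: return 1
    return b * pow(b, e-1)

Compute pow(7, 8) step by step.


pow(7, 8)
= 7 * pow(7, 7)
= 7 * 7 * pow(7, 6)
= 7 * 7 * 7 * pow(7, 5)
= 7 * 7 * 7 * 7 * pow(7, 4)
= 7 * 7 * 7 * 7 * 7 * pow(7, 3)
= 7 * 7 * 7 * 7 * 7 * 7 * pow(7, 2)
= 7 * 7 * 7 * 7 * 7 * 7 * 7 * pow(7, 1)
= 7 * 7 * 7 * 7 * 7 * 7 * 7 * 7 * pow(7, 0)
= 7 * 7 * 7 * 7 * 7 * 7 * 7 * 7 * 1
= 5764801

5764801


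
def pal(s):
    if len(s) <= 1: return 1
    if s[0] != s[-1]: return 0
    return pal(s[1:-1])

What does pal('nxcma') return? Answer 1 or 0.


pal('nxcma'): s[0]='n' != s[-1]='a' -> return 0
Result: 0 (not a palindrome)

0


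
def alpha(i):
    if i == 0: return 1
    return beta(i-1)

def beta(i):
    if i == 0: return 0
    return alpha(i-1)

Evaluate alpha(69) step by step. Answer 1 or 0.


alpha(69) = beta(68)
beta(68) = alpha(67)
alpha(67) = beta(66)
beta(66) = alpha(65)
alpha(65) = beta(64)
beta(64) = alpha(63)
alpha(63) = beta(62)
beta(62) = alpha(61)
alpha(61) = beta(60)
beta(60) = alpha(59)
alpha(59) = beta(58)
beta(58) = alpha(57)
alpha(57) = beta(56)
beta(56) = alpha(55)
alpha(55) = beta(54)
beta(54) = alpha(53)
alpha(53) = beta(52)
beta(52) = alpha(51)
alpha(51) = beta(50)
beta(50) = alpha(49)
alpha(49) = beta(48)
beta(48) = alpha(47)
alpha(47) = beta(46)
beta(46) = alpha(45)
alpha(45) = beta(44)
beta(44) = alpha(43)
alpha(43) = beta(42)
beta(42) = alpha(41)
alpha(41) = beta(40)
beta(40) = alpha(39)
alpha(39) = beta(38)
beta(38) = alpha(37)
alpha(37) = beta(36)
beta(36) = alpha(35)
alpha(35) = beta(34)
beta(34) = alpha(33)
alpha(33) = beta(32)
beta(32) = alpha(31)
alpha(31) = beta(30)
beta(30) = alpha(29)
alpha(29) = beta(28)
beta(28) = alpha(27)
alpha(27) = beta(26)
beta(26) = alpha(25)
alpha(25) = beta(24)
beta(24) = alpha(23)
alpha(23) = beta(22)
beta(22) = alpha(21)
alpha(21) = beta(20)
beta(20) = alpha(19)
alpha(19) = beta(18)
beta(18) = alpha(17)
alpha(17) = beta(16)
beta(16) = alpha(15)
alpha(15) = beta(14)
beta(14) = alpha(13)
alpha(13) = beta(12)
beta(12) = alpha(11)
alpha(11) = beta(10)
beta(10) = alpha(9)
alpha(9) = beta(8)
beta(8) = alpha(7)
alpha(7) = beta(6)
beta(6) = alpha(5)
alpha(5) = beta(4)
beta(4) = alpha(3)
alpha(3) = beta(2)
beta(2) = alpha(1)
alpha(1) = beta(0)
beta(0) = 0  (base case)
Result: 0

0


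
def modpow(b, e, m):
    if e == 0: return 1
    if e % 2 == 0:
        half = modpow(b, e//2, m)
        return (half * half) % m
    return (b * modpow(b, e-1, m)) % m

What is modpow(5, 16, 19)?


modpow(5, 16, 19): e is even, compute modpow(5, 8, 19)
  modpow(5, 8, 19): e is even, compute modpow(5, 4, 19)
    modpow(5, 4, 19): e is even, compute modpow(5, 2, 19)
      modpow(5, 2, 19): e is even, compute modpow(5, 1, 19)
        modpow(5, 1, 19): e is odd, compute modpow(5, 0, 19)
          modpow(5, 0, 19) = 1
        (5 * 1) % 19 = 5
      half=5, (5*5) % 19 = 6
    half=6, (6*6) % 19 = 17
  half=17, (17*17) % 19 = 4
half=4, (4*4) % 19 = 16

16


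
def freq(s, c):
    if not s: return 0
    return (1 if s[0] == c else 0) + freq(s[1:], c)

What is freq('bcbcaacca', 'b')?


s[0]='b' == 'b' -> 1
s[0]='c' != 'b' -> 0
s[0]='b' == 'b' -> 1
s[0]='c' != 'b' -> 0
s[0]='a' != 'b' -> 0
s[0]='a' != 'b' -> 0
s[0]='c' != 'b' -> 0
s[0]='c' != 'b' -> 0
s[0]='a' != 'b' -> 0
Sum: 1 + 0 + 1 + 0 + 0 + 0 + 0 + 0 + 0 = 2

2


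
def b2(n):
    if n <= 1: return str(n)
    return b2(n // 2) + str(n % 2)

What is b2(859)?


b2(859) = b2(429) + '1'
b2(429) = b2(214) + '1'
b2(214) = b2(107) + '0'
b2(107) = b2(53) + '1'
b2(53) = b2(26) + '1'
b2(26) = b2(13) + '0'
b2(13) = b2(6) + '1'
b2(6) = b2(3) + '0'
b2(3) = b2(1) + '1'
b2(1) = '1'  (base case)
Concatenating: '1' + '1' + '0' + '1' + '0' + '1' + '1' + '0' + '1' + '1' = '1101011011'

1101011011


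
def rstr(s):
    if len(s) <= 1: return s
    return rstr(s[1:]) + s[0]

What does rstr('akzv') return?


rstr('akzv') = rstr('kzv') + 'a'
rstr('kzv') = rstr('zv') + 'k'
rstr('zv') = rstr('v') + 'z'
rstr('v') = 'v'  (base case)
Concatenating: 'v' + 'z' + 'k' + 'a' = 'vzka'

vzka


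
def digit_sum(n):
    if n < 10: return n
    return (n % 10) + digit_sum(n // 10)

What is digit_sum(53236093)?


digit_sum(53236093) = 3 + digit_sum(5323609)
digit_sum(5323609) = 9 + digit_sum(532360)
digit_sum(532360) = 0 + digit_sum(53236)
digit_sum(53236) = 6 + digit_sum(5323)
digit_sum(5323) = 3 + digit_sum(532)
digit_sum(532) = 2 + digit_sum(53)
digit_sum(53) = 3 + digit_sum(5)
digit_sum(5) = 5  (base case)
Total: 3 + 9 + 0 + 6 + 3 + 2 + 3 + 5 = 31

31


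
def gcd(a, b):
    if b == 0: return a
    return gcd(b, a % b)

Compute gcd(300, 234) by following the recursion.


gcd(300, 234) = gcd(234, 66)
gcd(234, 66) = gcd(66, 36)
gcd(66, 36) = gcd(36, 30)
gcd(36, 30) = gcd(30, 6)
gcd(30, 6) = gcd(6, 0)
gcd(6, 0) = 6  (base case)

6


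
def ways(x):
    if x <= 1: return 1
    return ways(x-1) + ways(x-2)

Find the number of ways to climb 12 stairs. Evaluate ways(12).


Building up from base cases:
ways(0) = 1
ways(1) = 1
ways(2) = ways(1) + ways(0) = 1 + 1 = 2
ways(3) = ways(2) + ways(1) = 2 + 1 = 3
ways(4) = ways(3) + ways(2) = 3 + 2 = 5
ways(5) = ways(4) + ways(3) = 5 + 3 = 8
ways(6) = ways(5) + ways(4) = 8 + 5 = 13
ways(7) = ways(6) + ways(5) = 13 + 8 = 21
ways(8) = ways(7) + ways(6) = 21 + 13 = 34
ways(9) = ways(8) + ways(7) = 34 + 21 = 55
ways(10) = ways(9) + ways(8) = 55 + 34 = 89
ways(11) = ways(10) + ways(9) = 89 + 55 = 144
ways(12) = ways(11) + ways(10) = 144 + 89 = 233

233


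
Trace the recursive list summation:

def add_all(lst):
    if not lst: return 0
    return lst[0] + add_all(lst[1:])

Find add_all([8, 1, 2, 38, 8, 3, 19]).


add_all([8, 1, 2, 38, 8, 3, 19]) = 8 + add_all([1, 2, 38, 8, 3, 19])
add_all([1, 2, 38, 8, 3, 19]) = 1 + add_all([2, 38, 8, 3, 19])
add_all([2, 38, 8, 3, 19]) = 2 + add_all([38, 8, 3, 19])
add_all([38, 8, 3, 19]) = 38 + add_all([8, 3, 19])
add_all([8, 3, 19]) = 8 + add_all([3, 19])
add_all([3, 19]) = 3 + add_all([19])
add_all([19]) = 19 + add_all([])
add_all([]) = 0  (base case)
Total: 8 + 1 + 2 + 38 + 8 + 3 + 19 + 0 = 79

79


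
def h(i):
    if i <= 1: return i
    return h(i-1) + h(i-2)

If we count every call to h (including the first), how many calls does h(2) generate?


Let C(n) = total calls for h(n)
C(0) = 1, C(1) = 1
C(2) = 1 + C(1) + C(0) = 1 + 1 + 1 = 3

3


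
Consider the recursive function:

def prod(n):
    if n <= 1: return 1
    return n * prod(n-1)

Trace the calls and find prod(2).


prod(2)
= 2 * prod(1)
= 2 * 1
= 2

2


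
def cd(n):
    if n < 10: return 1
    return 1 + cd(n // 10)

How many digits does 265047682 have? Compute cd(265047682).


cd(265047682) = 1 + cd(26504768)
cd(26504768) = 1 + cd(2650476)
cd(2650476) = 1 + cd(265047)
cd(265047) = 1 + cd(26504)
cd(26504) = 1 + cd(2650)
cd(2650) = 1 + cd(265)
cd(265) = 1 + cd(26)
cd(26) = 1 + cd(2)
cd(2) = 1  (base case: 2 < 10)
Unwinding: 1 + 1 + 1 + 1 + 1 + 1 + 1 + 1 + 1 = 9

9


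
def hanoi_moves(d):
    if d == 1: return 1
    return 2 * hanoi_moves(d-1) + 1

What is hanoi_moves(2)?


hanoi_moves(2) = 2 * hanoi_moves(1) + 1
hanoi_moves(1) = 1  (base case)
hanoi_moves(2) = 2 * 1 + 1 = 3

3


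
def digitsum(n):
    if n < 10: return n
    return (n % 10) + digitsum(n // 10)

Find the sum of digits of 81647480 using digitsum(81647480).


digitsum(81647480) = 0 + digitsum(8164748)
digitsum(8164748) = 8 + digitsum(816474)
digitsum(816474) = 4 + digitsum(81647)
digitsum(81647) = 7 + digitsum(8164)
digitsum(8164) = 4 + digitsum(816)
digitsum(816) = 6 + digitsum(81)
digitsum(81) = 1 + digitsum(8)
digitsum(8) = 8  (base case)
Total: 0 + 8 + 4 + 7 + 4 + 6 + 1 + 8 = 38

38


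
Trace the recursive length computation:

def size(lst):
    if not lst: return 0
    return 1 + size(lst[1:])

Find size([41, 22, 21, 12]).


size([41, 22, 21, 12]) = 1 + size([22, 21, 12])
size([22, 21, 12]) = 1 + size([21, 12])
size([21, 12]) = 1 + size([12])
size([12]) = 1 + size([])
size([]) = 0  (base case)
Unwinding: 1 + 1 + 1 + 1 + 0 = 4

4


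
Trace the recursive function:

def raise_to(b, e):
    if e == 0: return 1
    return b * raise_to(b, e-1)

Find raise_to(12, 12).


raise_to(12, 12)
= 12 * raise_to(12, 11)
= 12 * 12 * raise_to(12, 10)
= 12 * 12 * 12 * raise_to(12, 9)
= 12 * 12 * 12 * 12 * raise_to(12, 8)
= 12 * 12 * 12 * 12 * 12 * raise_to(12, 7)
= 12 * 12 * 12 * 12 * 12 * 12 * raise_to(12, 6)
= 12 * 12 * 12 * 12 * 12 * 12 * 12 * raise_to(12, 5)
= 12 * 12 * 12 * 12 * 12 * 12 * 12 * 12 * raise_to(12, 4)
= 12 * 12 * 12 * 12 * 12 * 12 * 12 * 12 * 12 * raise_to(12, 3)
= 12 * 12 * 12 * 12 * 12 * 12 * 12 * 12 * 12 * 12 * raise_to(12, 2)
= 12 * 12 * 12 * 12 * 12 * 12 * 12 * 12 * 12 * 12 * 12 * raise_to(12, 1)
= 12 * 12 * 12 * 12 * 12 * 12 * 12 * 12 * 12 * 12 * 12 * 12 * raise_to(12, 0)
= 12 * 12 * 12 * 12 * 12 * 12 * 12 * 12 * 12 * 12 * 12 * 12 * 1
= 8916100448256

8916100448256


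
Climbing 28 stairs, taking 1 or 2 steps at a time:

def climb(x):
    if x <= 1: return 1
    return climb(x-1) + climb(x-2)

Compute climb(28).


Building up from base cases:
climb(0) = 1
climb(1) = 1
climb(2) = climb(1) + climb(0) = 1 + 1 = 2
climb(3) = climb(2) + climb(1) = 2 + 1 = 3
climb(4) = climb(3) + climb(2) = 3 + 2 = 5
climb(5) = climb(4) + climb(3) = 5 + 3 = 8
climb(6) = climb(5) + climb(4) = 8 + 5 = 13
climb(7) = climb(6) + climb(5) = 13 + 8 = 21
climb(8) = climb(7) + climb(6) = 21 + 13 = 34
climb(9) = climb(8) + climb(7) = 34 + 21 = 55
climb(10) = climb(9) + climb(8) = 55 + 34 = 89
climb(11) = climb(10) + climb(9) = 89 + 55 = 144
climb(12) = climb(11) + climb(10) = 144 + 89 = 233
climb(13) = climb(12) + climb(11) = 233 + 144 = 377
climb(14) = climb(13) + climb(12) = 377 + 233 = 610
climb(15) = climb(14) + climb(13) = 610 + 377 = 987
climb(16) = climb(15) + climb(14) = 987 + 610 = 1597
climb(17) = climb(16) + climb(15) = 1597 + 987 = 2584
climb(18) = climb(17) + climb(16) = 2584 + 1597 = 4181
climb(19) = climb(18) + climb(17) = 4181 + 2584 = 6765
climb(20) = climb(19) + climb(18) = 6765 + 4181 = 10946
climb(21) = climb(20) + climb(19) = 10946 + 6765 = 17711
climb(22) = climb(21) + climb(20) = 17711 + 10946 = 28657
climb(23) = climb(22) + climb(21) = 28657 + 17711 = 46368
climb(24) = climb(23) + climb(22) = 46368 + 28657 = 75025
climb(25) = climb(24) + climb(23) = 75025 + 46368 = 121393
climb(26) = climb(25) + climb(24) = 121393 + 75025 = 196418
climb(27) = climb(26) + climb(25) = 196418 + 121393 = 317811
climb(28) = climb(27) + climb(26) = 317811 + 196418 = 514229

514229


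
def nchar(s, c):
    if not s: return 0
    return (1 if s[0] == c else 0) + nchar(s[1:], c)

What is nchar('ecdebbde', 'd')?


s[0]='e' != 'd' -> 0
s[0]='c' != 'd' -> 0
s[0]='d' == 'd' -> 1
s[0]='e' != 'd' -> 0
s[0]='b' != 'd' -> 0
s[0]='b' != 'd' -> 0
s[0]='d' == 'd' -> 1
s[0]='e' != 'd' -> 0
Sum: 0 + 0 + 1 + 0 + 0 + 0 + 1 + 0 = 2

2


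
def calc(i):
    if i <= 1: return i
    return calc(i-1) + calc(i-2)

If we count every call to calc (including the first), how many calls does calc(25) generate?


Let C(n) = total calls for calc(n)
C(0) = 1, C(1) = 1
C(2) = 1 + C(1) + C(0) = 1 + 1 + 1 = 3
C(3) = 1 + C(2) + C(1) = 1 + 3 + 1 = 5
C(4) = 1 + C(3) + C(2) = 1 + 5 + 3 = 9
C(5) = 1 + C(4) + C(3) = 1 + 9 + 5 = 15
C(6) = 1 + C(5) + C(4) = 1 + 15 + 9 = 25
C(7) = 1 + C(6) + C(5) = 1 + 25 + 15 = 41
C(8) = 1 + C(7) + C(6) = 1 + 41 + 25 = 67
C(9) = 1 + C(8) + C(7) = 1 + 67 + 41 = 109
C(10) = 1 + C(9) + C(8) = 1 + 109 + 67 = 177
C(11) = 1 + C(10) + C(9) = 1 + 177 + 109 = 287
C(12) = 1 + C(11) + C(10) = 1 + 287 + 177 = 465
C(13) = 1 + C(12) + C(11) = 1 + 465 + 287 = 753
C(14) = 1 + C(13) + C(12) = 1 + 753 + 465 = 1219
C(15) = 1 + C(14) + C(13) = 1 + 1219 + 753 = 1973
C(16) = 1 + C(15) + C(14) = 1 + 1973 + 1219 = 3193
C(17) = 1 + C(16) + C(15) = 1 + 3193 + 1973 = 5167
C(18) = 1 + C(17) + C(16) = 1 + 5167 + 3193 = 8361
C(19) = 1 + C(18) + C(17) = 1 + 8361 + 5167 = 13529
C(20) = 1 + C(19) + C(18) = 1 + 13529 + 8361 = 21891
C(21) = 1 + C(20) + C(19) = 1 + 21891 + 13529 = 35421
C(22) = 1 + C(21) + C(20) = 1 + 35421 + 21891 = 57313
C(23) = 1 + C(22) + C(21) = 1 + 57313 + 35421 = 92735
C(24) = 1 + C(23) + C(22) = 1 + 92735 + 57313 = 150049
C(25) = 1 + C(24) + C(23) = 1 + 150049 + 92735 = 242785

242785


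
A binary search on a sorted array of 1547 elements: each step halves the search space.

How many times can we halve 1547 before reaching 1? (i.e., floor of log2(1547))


1547 / 2 = 773
773 / 2 = 386
386 / 2 = 193
193 / 2 = 96
96 / 2 = 48
48 / 2 = 24
24 / 2 = 12
12 / 2 = 6
6 / 2 = 3
3 / 2 = 1
Reached 1 after 10 halvings

10


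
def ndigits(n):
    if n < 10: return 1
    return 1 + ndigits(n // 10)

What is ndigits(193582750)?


ndigits(193582750) = 1 + ndigits(19358275)
ndigits(19358275) = 1 + ndigits(1935827)
ndigits(1935827) = 1 + ndigits(193582)
ndigits(193582) = 1 + ndigits(19358)
ndigits(19358) = 1 + ndigits(1935)
ndigits(1935) = 1 + ndigits(193)
ndigits(193) = 1 + ndigits(19)
ndigits(19) = 1 + ndigits(1)
ndigits(1) = 1  (base case: 1 < 10)
Unwinding: 1 + 1 + 1 + 1 + 1 + 1 + 1 + 1 + 1 = 9

9


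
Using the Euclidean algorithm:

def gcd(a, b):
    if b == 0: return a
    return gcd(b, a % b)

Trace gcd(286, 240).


gcd(286, 240) = gcd(240, 46)
gcd(240, 46) = gcd(46, 10)
gcd(46, 10) = gcd(10, 6)
gcd(10, 6) = gcd(6, 4)
gcd(6, 4) = gcd(4, 2)
gcd(4, 2) = gcd(2, 0)
gcd(2, 0) = 2  (base case)

2


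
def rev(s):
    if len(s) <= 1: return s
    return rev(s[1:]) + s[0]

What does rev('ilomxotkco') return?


rev('ilomxotkco') = rev('lomxotkco') + 'i'
rev('lomxotkco') = rev('omxotkco') + 'l'
rev('omxotkco') = rev('mxotkco') + 'o'
rev('mxotkco') = rev('xotkco') + 'm'
rev('xotkco') = rev('otkco') + 'x'
rev('otkco') = rev('tkco') + 'o'
rev('tkco') = rev('kco') + 't'
rev('kco') = rev('co') + 'k'
rev('co') = rev('o') + 'c'
rev('o') = 'o'  (base case)
Concatenating: 'o' + 'c' + 'k' + 't' + 'o' + 'x' + 'm' + 'o' + 'l' + 'i' = 'ocktoxmoli'

ocktoxmoli


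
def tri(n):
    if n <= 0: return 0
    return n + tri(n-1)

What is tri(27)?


tri(27)
= 27 + 26 + 25 + 24 + 23 + 22 + 21 + 20 + 19 + 18 + 17 + 16 + 15 + 14 + 13 + 12 + 11 + 10 + 9 + 8 + 7 + 6 + 5 + 4 + 3 + 2 + 1 + tri(0)
= 27 + 26 + 25 + 24 + 23 + 22 + 21 + 20 + 19 + 18 + 17 + 16 + 15 + 14 + 13 + 12 + 11 + 10 + 9 + 8 + 7 + 6 + 5 + 4 + 3 + 2 + 1 + 0
= 378

378


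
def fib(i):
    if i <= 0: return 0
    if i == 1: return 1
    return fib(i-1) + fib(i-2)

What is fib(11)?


Computing fib(11) bottom-up:
fib(0) = 0
fib(1) = 1
fib(2) = fib(1) + fib(0) = 1 + 0 = 1
fib(3) = fib(2) + fib(1) = 1 + 1 = 2
fib(4) = fib(3) + fib(2) = 2 + 1 = 3
fib(5) = fib(4) + fib(3) = 3 + 2 = 5
fib(6) = fib(5) + fib(4) = 5 + 3 = 8
fib(7) = fib(6) + fib(5) = 8 + 5 = 13
fib(8) = fib(7) + fib(6) = 13 + 8 = 21
fib(9) = fib(8) + fib(7) = 21 + 13 = 34
fib(10) = fib(9) + fib(8) = 34 + 21 = 55
fib(11) = fib(10) + fib(9) = 55 + 34 = 89

89


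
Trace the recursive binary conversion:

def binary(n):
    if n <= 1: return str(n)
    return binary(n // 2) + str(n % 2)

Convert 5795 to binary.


binary(5795) = binary(2897) + '1'
binary(2897) = binary(1448) + '1'
binary(1448) = binary(724) + '0'
binary(724) = binary(362) + '0'
binary(362) = binary(181) + '0'
binary(181) = binary(90) + '1'
binary(90) = binary(45) + '0'
binary(45) = binary(22) + '1'
binary(22) = binary(11) + '0'
binary(11) = binary(5) + '1'
binary(5) = binary(2) + '1'
binary(2) = binary(1) + '0'
binary(1) = '1'  (base case)
Concatenating: '1' + '0' + '1' + '1' + '0' + '1' + '0' + '1' + '0' + '0' + '0' + '1' + '1' = '1011010100011'

1011010100011


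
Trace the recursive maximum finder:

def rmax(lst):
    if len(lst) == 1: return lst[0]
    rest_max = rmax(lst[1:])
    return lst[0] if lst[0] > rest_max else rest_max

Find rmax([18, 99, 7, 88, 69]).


rmax([18, 99, 7, 88, 69]): compare 18 with rmax([99, 7, 88, 69])
rmax([99, 7, 88, 69]): compare 99 with rmax([7, 88, 69])
rmax([7, 88, 69]): compare 7 with rmax([88, 69])
rmax([88, 69]): compare 88 with rmax([69])
rmax([69]) = 69  (base case)
Compare 88 with 69 -> 88
Compare 7 with 88 -> 88
Compare 99 with 88 -> 99
Compare 18 with 99 -> 99

99


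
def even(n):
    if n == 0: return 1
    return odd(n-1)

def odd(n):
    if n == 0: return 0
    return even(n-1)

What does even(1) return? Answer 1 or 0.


even(1) = odd(0)
odd(0) = 0  (base case)
Result: 0

0


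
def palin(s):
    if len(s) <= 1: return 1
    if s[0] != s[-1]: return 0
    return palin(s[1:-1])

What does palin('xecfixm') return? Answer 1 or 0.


palin('xecfixm'): s[0]='x' != s[-1]='m' -> return 0
Result: 0 (not a palindrome)

0


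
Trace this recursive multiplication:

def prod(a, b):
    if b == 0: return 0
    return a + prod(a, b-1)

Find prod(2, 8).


prod(2, 8) = 2 + prod(2, 7)
prod(2, 7) = 2 + prod(2, 6)
prod(2, 6) = 2 + prod(2, 5)
prod(2, 5) = 2 + prod(2, 4)
prod(2, 4) = 2 + prod(2, 3)
prod(2, 3) = 2 + prod(2, 2)
prod(2, 2) = 2 + prod(2, 1)
prod(2, 1) = 2 + prod(2, 0)
prod(2, 0) = 0  (base case)
Total: 2 + 2 + 2 + 2 + 2 + 2 + 2 + 2 + 0 = 16

16


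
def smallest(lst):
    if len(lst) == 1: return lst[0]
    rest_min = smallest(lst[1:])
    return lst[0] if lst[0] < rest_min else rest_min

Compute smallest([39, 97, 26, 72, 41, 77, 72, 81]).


smallest([39, 97, 26, 72, 41, 77, 72, 81]): compare 39 with smallest([97, 26, 72, 41, 77, 72, 81])
smallest([97, 26, 72, 41, 77, 72, 81]): compare 97 with smallest([26, 72, 41, 77, 72, 81])
smallest([26, 72, 41, 77, 72, 81]): compare 26 with smallest([72, 41, 77, 72, 81])
smallest([72, 41, 77, 72, 81]): compare 72 with smallest([41, 77, 72, 81])
smallest([41, 77, 72, 81]): compare 41 with smallest([77, 72, 81])
smallest([77, 72, 81]): compare 77 with smallest([72, 81])
smallest([72, 81]): compare 72 with smallest([81])
smallest([81]) = 81  (base case)
Compare 72 with 81 -> 72
Compare 77 with 72 -> 72
Compare 41 with 72 -> 41
Compare 72 with 41 -> 41
Compare 26 with 41 -> 26
Compare 97 with 26 -> 26
Compare 39 with 26 -> 26

26


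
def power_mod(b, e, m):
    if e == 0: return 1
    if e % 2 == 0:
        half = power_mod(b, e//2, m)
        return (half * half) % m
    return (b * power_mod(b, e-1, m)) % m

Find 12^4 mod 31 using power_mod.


power_mod(12, 4, 31): e is even, compute power_mod(12, 2, 31)
  power_mod(12, 2, 31): e is even, compute power_mod(12, 1, 31)
    power_mod(12, 1, 31): e is odd, compute power_mod(12, 0, 31)
      power_mod(12, 0, 31) = 1
    (12 * 1) % 31 = 12
  half=12, (12*12) % 31 = 20
half=20, (20*20) % 31 = 28

28


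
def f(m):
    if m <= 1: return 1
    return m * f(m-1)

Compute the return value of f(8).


f(8)
= 8 * f(7)
= 8 * 7 * f(6)
= 8 * 7 * 6 * f(5)
= 8 * 7 * 6 * 5 * f(4)
= 8 * 7 * 6 * 5 * 4 * f(3)
= 8 * 7 * 6 * 5 * 4 * 3 * f(2)
= 8 * 7 * 6 * 5 * 4 * 3 * 2 * f(1)
= 8 * 7 * 6 * 5 * 4 * 3 * 2 * 1
= 40320

40320


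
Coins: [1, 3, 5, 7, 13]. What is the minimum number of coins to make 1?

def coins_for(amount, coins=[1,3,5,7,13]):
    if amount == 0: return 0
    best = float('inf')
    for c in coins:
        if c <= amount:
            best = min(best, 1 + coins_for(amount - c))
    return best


Building up with DP:
coins_for(0) = 0
coins_for(1) = min(1+coins_for(0)=1+0=1) = 1

1


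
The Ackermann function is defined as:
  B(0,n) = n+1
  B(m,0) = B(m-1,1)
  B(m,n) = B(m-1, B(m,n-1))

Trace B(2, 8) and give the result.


B(2, 8) = B(1, B(2, 7))
  B(2, 7) = B(1, B(2, 6))
    B(2, 6) = B(1, B(2, 5))
      B(2, 5) = B(1, B(2, 4))
        B(2, 4) = B(1, B(2, 3))
          B(2, 3) = B(1, B(2, 2))
          B(2, 2) = B(1, B(2, 1))
          B(2, 1) = B(1, B(2, 0))
          B(2, 0) = B(1, 1)
          B(1, 1) = B(0, B(1, 0))
          B(1, 0) = B(0, 1)
          B(0, 1) = 2
            = B(0, 2)
          B(0, 2) = 3
            = B(1, 3)
          B(1, 3) = B(0, B(1, 2))
          B(1, 2) = B(0, B(1, 1))
          B(1, 1) = B(0, B(1, 0))
          B(1, 0) = B(0, 1)
          B(0, 1) = 2
            = B(0, 2)
          B(0, 2) = 3
            = B(0, 3)
          B(0, 3) = 4
            = B(0, 4)
... (trace truncated)
Result: B(2, 8) = 19

19
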